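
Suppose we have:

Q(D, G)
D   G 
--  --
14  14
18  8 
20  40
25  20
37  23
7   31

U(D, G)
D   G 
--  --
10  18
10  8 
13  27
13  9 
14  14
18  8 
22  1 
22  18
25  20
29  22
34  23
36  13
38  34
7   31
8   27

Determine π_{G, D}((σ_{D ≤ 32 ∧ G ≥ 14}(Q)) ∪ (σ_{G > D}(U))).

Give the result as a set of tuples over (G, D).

{(14, 14), (18, 10), (20, 25), (27, 13), (27, 8), (31, 7), (40, 20)}

Filtering on D ≤ 32 ∧ G ≥ 14 leaves {(14, 14), (20, 40), (25, 20), (7, 31)}.
Filtering on G > D leaves {(10, 18), (13, 27), (7, 31), (8, 27)}.
Set union of the two operands is {(10, 18), (13, 27), (14, 14), (20, 40), (25, 20), (7, 31), (8, 27)}.
Projecting to G, D: {(14, 14), (18, 10), (20, 25), (27, 13), (27, 8), (31, 7), (40, 20)}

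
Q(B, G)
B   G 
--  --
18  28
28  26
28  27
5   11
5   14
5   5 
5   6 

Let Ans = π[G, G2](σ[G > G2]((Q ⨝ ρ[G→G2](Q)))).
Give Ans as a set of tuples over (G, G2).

ρ[G→G2]: schema becomes (B, G2); tuples unchanged.
Natural join on B: {(18, 28, 28), (28, 26, 26), (28, 26, 27), (28, 27, 26), (28, 27, 27), (5, 11, 11), (5, 11, 14), (5, 11, 5), (5, 11, 6), (5, 14, 11), (5, 14, 14), (5, 14, 5), (5, 14, 6), (5, 5, 11), (5, 5, 14), (5, 5, 5), (5, 5, 6), (5, 6, 11), (5, 6, 14), (5, 6, 5), (5, 6, 6)}
Filtering on G > G2 leaves {(28, 27, 26), (5, 11, 5), (5, 11, 6), (5, 14, 11), (5, 14, 5), (5, 14, 6), (5, 6, 5)}.
Keep only column(s) G, G2: {(11, 5), (11, 6), (14, 11), (14, 5), (14, 6), (27, 26), (6, 5)}

{(11, 5), (11, 6), (14, 11), (14, 5), (14, 6), (27, 26), (6, 5)}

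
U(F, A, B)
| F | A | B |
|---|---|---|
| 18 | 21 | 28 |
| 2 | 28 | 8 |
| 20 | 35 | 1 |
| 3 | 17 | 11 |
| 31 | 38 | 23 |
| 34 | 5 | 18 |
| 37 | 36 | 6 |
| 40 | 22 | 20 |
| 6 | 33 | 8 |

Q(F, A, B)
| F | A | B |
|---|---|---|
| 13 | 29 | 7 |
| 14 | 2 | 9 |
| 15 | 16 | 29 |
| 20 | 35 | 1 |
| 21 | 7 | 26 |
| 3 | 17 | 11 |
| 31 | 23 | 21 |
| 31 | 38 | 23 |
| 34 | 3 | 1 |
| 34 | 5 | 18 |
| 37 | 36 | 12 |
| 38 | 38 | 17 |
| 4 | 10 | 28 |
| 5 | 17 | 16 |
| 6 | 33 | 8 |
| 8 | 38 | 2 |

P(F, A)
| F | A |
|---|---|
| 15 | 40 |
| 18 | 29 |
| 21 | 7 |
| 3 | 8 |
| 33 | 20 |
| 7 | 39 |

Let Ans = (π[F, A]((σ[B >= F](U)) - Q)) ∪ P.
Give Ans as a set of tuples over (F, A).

{(15, 40), (18, 21), (18, 29), (2, 28), (21, 7), (3, 8), (33, 20), (7, 39)}

Filtering on B >= F leaves {(18, 21, 28), (2, 28, 8), (3, 17, 11), (6, 33, 8)}.
Difference: {(18, 21, 28), (2, 28, 8), (3, 17, 11), (6, 33, 8)} with {(13, 29, 7), (14, 2, 9), (15, 16, 29), (20, 35, 1), (21, 7, 26), (3, 17, 11), (31, 23, 21), (31, 38, 23), (34, 3, 1), (34, 5, 18), (37, 36, 12), (38, 38, 17), (4, 10, 28), (5, 17, 16), (6, 33, 8), (8, 38, 2)} → {(18, 21, 28), (2, 28, 8)}
Keep only column(s) F, A: {(18, 21), (2, 28)}
Union: {(18, 21), (2, 28)} with {(15, 40), (18, 29), (21, 7), (3, 8), (33, 20), (7, 39)} → {(15, 40), (18, 21), (18, 29), (2, 28), (21, 7), (3, 8), (33, 20), (7, 39)}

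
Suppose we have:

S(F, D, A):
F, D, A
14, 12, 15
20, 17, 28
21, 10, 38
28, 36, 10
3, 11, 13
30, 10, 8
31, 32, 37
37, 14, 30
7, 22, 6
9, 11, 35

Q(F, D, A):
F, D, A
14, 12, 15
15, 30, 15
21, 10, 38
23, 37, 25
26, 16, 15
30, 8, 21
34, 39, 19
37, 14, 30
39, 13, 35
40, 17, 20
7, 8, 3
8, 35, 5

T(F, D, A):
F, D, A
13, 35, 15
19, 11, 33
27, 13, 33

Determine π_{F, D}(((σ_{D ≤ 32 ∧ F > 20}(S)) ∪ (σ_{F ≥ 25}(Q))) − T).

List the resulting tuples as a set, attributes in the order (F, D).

{(21, 10), (26, 16), (30, 10), (30, 8), (31, 32), (34, 39), (37, 14), (39, 13), (40, 17)}

Apply σ_{D ≤ 32 ∧ F > 20}; surviving tuples: {(21, 10, 38), (30, 10, 8), (31, 32, 37), (37, 14, 30)}
Apply σ_{F ≥ 25}; surviving tuples: {(26, 16, 15), (30, 8, 21), (34, 39, 19), (37, 14, 30), (39, 13, 35), (40, 17, 20)}
Set union of the two operands is {(21, 10, 38), (26, 16, 15), (30, 10, 8), (30, 8, 21), (31, 32, 37), (34, 39, 19), (37, 14, 30), (39, 13, 35), (40, 17, 20)}.
Set difference of the two operands is {(21, 10, 38), (26, 16, 15), (30, 10, 8), (30, 8, 21), (31, 32, 37), (34, 39, 19), (37, 14, 30), (39, 13, 35), (40, 17, 20)}.
Keep only column(s) F, D: {(21, 10), (26, 16), (30, 10), (30, 8), (31, 32), (34, 39), (37, 14), (39, 13), (40, 17)}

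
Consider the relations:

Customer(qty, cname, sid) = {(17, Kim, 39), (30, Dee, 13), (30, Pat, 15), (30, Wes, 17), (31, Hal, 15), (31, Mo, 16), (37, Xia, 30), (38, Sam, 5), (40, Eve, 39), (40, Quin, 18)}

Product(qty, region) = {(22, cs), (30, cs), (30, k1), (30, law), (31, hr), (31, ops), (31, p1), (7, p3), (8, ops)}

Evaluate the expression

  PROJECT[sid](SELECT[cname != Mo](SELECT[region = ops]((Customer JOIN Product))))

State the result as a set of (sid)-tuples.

Natural join on qty: {(30, Dee, 13, cs), (30, Dee, 13, k1), (30, Dee, 13, law), (30, Pat, 15, cs), (30, Pat, 15, k1), (30, Pat, 15, law), (30, Wes, 17, cs), (30, Wes, 17, k1), (30, Wes, 17, law), (31, Hal, 15, hr), (31, Hal, 15, ops), (31, Hal, 15, p1), (31, Mo, 16, hr), (31, Mo, 16, ops), (31, Mo, 16, p1)}
Selection region = ops: {(31, Hal, 15, ops), (31, Mo, 16, ops)}
Selection cname != Mo: {(31, Hal, 15, ops)}
Projecting to sid: {15}

{15}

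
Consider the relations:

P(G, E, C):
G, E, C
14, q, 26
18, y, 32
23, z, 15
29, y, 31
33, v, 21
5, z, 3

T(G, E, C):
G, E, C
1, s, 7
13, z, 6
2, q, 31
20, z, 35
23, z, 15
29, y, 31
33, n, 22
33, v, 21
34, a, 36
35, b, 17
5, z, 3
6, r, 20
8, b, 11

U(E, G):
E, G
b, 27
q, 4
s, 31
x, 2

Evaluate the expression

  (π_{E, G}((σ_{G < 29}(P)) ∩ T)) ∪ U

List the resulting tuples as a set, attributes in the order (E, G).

{(b, 27), (q, 4), (s, 31), (x, 2), (z, 23), (z, 5)}

Selection G < 29: {(14, q, 26), (18, y, 32), (23, z, 15), (5, z, 3)}
Set intersection of the two operands is {(23, z, 15), (5, z, 3)}.
Keep only column(s) E, G: {(z, 23), (z, 5)}
Set union of the two operands is {(b, 27), (q, 4), (s, 31), (x, 2), (z, 23), (z, 5)}.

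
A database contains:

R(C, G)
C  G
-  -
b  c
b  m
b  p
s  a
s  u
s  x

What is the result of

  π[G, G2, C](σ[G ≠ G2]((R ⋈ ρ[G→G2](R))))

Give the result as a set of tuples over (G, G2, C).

{(a, u, s), (a, x, s), (c, m, b), (c, p, b), (m, c, b), (m, p, b), (p, c, b), (p, m, b), (u, a, s), (u, x, s), (x, a, s), (x, u, s)}

ρ[G→G2]: schema becomes (C, G2); tuples unchanged.
R ⋈ ρ[G→G2](R) (natural join on C): {(b, c, c), (b, c, m), (b, c, p), (b, m, c), (b, m, m), (b, m, p), (b, p, c), (b, p, m), (b, p, p), (s, a, a), (s, a, u), (s, a, x), (s, u, a), (s, u, u), (s, u, x), (s, x, a), (s, x, u), (s, x, x)}
Apply σ_{G ≠ G2}; surviving tuples: {(b, c, m), (b, c, p), (b, m, c), (b, m, p), (b, p, c), (b, p, m), (s, a, u), (s, a, x), (s, u, a), (s, u, x), (s, x, a), (s, x, u)}
π_{G, G2, C} gives {(a, u, s), (a, x, s), (c, m, b), (c, p, b), (m, c, b), (m, p, b), (p, c, b), (p, m, b), (u, a, s), (u, x, s), (x, a, s), (x, u, s)}.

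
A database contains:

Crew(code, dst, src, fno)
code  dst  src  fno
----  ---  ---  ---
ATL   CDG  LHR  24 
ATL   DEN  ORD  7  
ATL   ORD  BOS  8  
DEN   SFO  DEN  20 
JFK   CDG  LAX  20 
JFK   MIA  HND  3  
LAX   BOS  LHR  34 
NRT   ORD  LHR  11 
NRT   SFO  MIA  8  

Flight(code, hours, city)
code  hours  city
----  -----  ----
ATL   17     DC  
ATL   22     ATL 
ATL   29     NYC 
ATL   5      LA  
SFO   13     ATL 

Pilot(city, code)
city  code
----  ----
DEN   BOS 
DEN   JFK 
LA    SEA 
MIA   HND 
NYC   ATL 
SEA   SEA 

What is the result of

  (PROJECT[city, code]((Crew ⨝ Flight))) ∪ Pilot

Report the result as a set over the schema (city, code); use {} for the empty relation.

{(ATL, ATL), (DC, ATL), (DEN, BOS), (DEN, JFK), (LA, ATL), (LA, SEA), (MIA, HND), (NYC, ATL), (SEA, SEA)}

Natural join on code: {(ATL, CDG, LHR, 24, 17, DC), (ATL, CDG, LHR, 24, 22, ATL), (ATL, CDG, LHR, 24, 29, NYC), (ATL, CDG, LHR, 24, 5, LA), (ATL, DEN, ORD, 7, 17, DC), (ATL, DEN, ORD, 7, 22, ATL), (ATL, DEN, ORD, 7, 29, NYC), (ATL, DEN, ORD, 7, 5, LA), (ATL, ORD, BOS, 8, 17, DC), (ATL, ORD, BOS, 8, 22, ATL), (ATL, ORD, BOS, 8, 29, NYC), (ATL, ORD, BOS, 8, 5, LA)}
π[city, code]: project onto (city, code) (8 duplicate(s) eliminated) → {(ATL, ATL), (DC, ATL), (LA, ATL), (NYC, ATL)}
Union: {(ATL, ATL), (DC, ATL), (LA, ATL), (NYC, ATL)} with {(DEN, BOS), (DEN, JFK), (LA, SEA), (MIA, HND), (NYC, ATL), (SEA, SEA)} → {(ATL, ATL), (DC, ATL), (DEN, BOS), (DEN, JFK), (LA, ATL), (LA, SEA), (MIA, HND), (NYC, ATL), (SEA, SEA)}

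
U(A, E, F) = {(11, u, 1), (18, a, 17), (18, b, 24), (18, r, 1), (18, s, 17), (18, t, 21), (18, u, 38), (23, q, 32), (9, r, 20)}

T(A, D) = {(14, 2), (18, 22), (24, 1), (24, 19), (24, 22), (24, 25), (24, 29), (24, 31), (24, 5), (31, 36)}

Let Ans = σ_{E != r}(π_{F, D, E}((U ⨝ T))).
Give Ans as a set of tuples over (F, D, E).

U ⋈ T (natural join on A): {(18, a, 17, 22), (18, b, 24, 22), (18, r, 1, 22), (18, s, 17, 22), (18, t, 21, 22), (18, u, 38, 22)}
Keep only column(s) F, D, E: {(1, 22, r), (17, 22, a), (17, 22, s), (21, 22, t), (24, 22, b), (38, 22, u)}
Selection E != r: {(17, 22, a), (17, 22, s), (21, 22, t), (24, 22, b), (38, 22, u)}

{(17, 22, a), (17, 22, s), (21, 22, t), (24, 22, b), (38, 22, u)}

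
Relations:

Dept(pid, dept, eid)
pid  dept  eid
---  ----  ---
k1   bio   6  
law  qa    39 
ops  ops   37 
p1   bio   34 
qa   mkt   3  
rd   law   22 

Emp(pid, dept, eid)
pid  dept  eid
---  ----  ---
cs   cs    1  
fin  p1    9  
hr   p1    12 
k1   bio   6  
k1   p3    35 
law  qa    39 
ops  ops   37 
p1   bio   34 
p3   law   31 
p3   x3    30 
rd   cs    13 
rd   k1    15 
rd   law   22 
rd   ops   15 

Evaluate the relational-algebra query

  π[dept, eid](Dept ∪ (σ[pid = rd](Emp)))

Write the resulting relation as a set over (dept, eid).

{(bio, 34), (bio, 6), (cs, 13), (k1, 15), (law, 22), (mkt, 3), (ops, 15), (ops, 37), (qa, 39)}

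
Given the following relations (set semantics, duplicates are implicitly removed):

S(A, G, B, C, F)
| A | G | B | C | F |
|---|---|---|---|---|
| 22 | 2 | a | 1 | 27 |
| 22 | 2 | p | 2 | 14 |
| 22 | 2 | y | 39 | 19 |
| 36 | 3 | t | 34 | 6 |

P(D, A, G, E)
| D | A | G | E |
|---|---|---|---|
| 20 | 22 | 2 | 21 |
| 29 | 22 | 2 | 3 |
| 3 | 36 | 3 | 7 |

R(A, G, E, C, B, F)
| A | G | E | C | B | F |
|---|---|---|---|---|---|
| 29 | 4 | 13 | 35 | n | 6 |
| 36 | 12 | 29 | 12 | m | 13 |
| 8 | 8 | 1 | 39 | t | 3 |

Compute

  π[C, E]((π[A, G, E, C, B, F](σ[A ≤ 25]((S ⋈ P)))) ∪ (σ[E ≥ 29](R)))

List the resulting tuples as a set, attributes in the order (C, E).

{(1, 21), (1, 3), (12, 29), (2, 21), (2, 3), (39, 21), (39, 3)}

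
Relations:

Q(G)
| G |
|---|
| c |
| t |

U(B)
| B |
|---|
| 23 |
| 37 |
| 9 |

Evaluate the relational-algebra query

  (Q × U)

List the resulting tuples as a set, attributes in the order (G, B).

{(c, 23), (c, 37), (c, 9), (t, 23), (t, 37), (t, 9)}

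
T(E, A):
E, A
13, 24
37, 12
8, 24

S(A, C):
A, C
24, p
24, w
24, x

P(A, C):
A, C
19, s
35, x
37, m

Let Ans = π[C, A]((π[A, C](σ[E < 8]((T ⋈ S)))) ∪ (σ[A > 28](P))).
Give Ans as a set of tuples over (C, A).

{(m, 37), (x, 35)}

Joining T and S on A yields {(13, 24, p), (13, 24, w), (13, 24, x), (8, 24, p), (8, 24, w), (8, 24, x)}.
Filtering on E < 8 leaves {}.
Keep only column(s) A, C: {}
Filtering on A > 28 leaves {(35, x), (37, m)}.
Set union of the two operands is {(35, x), (37, m)}.
Keep only column(s) C, A: {(m, 37), (x, 35)}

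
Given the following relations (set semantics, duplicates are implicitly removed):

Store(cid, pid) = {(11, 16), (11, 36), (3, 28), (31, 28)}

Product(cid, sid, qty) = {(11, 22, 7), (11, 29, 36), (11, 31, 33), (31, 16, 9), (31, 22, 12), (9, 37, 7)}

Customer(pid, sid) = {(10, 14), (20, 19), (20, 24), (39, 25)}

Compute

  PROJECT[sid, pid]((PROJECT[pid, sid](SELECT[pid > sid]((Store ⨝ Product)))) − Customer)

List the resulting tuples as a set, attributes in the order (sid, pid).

{(16, 28), (22, 28), (22, 36), (29, 36), (31, 36)}

Natural join on cid: {(11, 16, 22, 7), (11, 16, 29, 36), (11, 16, 31, 33), (11, 36, 22, 7), (11, 36, 29, 36), (11, 36, 31, 33), (31, 28, 16, 9), (31, 28, 22, 12)}
σ[pid > sid]: keep tuples satisfying pid > sid → {(11, 36, 22, 7), (11, 36, 29, 36), (11, 36, 31, 33), (31, 28, 16, 9), (31, 28, 22, 12)}
π_{pid, sid} gives {(28, 16), (28, 22), (36, 22), (36, 29), (36, 31)}.
Set difference of the two operands is {(28, 16), (28, 22), (36, 22), (36, 29), (36, 31)}.
π_{sid, pid} gives {(16, 28), (22, 28), (22, 36), (29, 36), (31, 36)}.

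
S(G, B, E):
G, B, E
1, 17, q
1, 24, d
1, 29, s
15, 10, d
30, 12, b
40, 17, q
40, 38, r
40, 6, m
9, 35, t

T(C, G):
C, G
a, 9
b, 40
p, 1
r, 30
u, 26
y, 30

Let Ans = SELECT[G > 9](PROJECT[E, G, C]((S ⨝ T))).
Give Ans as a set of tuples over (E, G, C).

{(b, 30, r), (b, 30, y), (m, 40, b), (q, 40, b), (r, 40, b)}

S ⋈ T (natural join on G): {(1, 17, q, p), (1, 24, d, p), (1, 29, s, p), (30, 12, b, r), (30, 12, b, y), (40, 17, q, b), (40, 38, r, b), (40, 6, m, b), (9, 35, t, a)}
π_{E, G, C} gives {(b, 30, r), (b, 30, y), (d, 1, p), (m, 40, b), (q, 1, p), (q, 40, b), (r, 40, b), (s, 1, p), (t, 9, a)}.
Filtering on G > 9 leaves {(b, 30, r), (b, 30, y), (m, 40, b), (q, 40, b), (r, 40, b)}.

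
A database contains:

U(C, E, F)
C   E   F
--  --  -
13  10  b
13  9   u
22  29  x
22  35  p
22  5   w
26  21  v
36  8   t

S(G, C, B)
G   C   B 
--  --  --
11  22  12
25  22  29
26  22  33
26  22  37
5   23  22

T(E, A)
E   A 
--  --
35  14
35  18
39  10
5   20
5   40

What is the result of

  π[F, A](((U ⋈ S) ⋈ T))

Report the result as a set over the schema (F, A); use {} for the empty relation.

{(p, 14), (p, 18), (w, 20), (w, 40)}

Joining U and S on C yields {(22, 29, x, 11, 12), (22, 29, x, 25, 29), (22, 29, x, 26, 33), (22, 29, x, 26, 37), (22, 35, p, 11, 12), (22, 35, p, 25, 29), (22, 35, p, 26, 33), (22, 35, p, 26, 37), (22, 5, w, 11, 12), (22, 5, w, 25, 29), (22, 5, w, 26, 33), (22, 5, w, 26, 37)}.
Joining (U ⋈ S) and T on E yields {(22, 35, p, 11, 12, 14), (22, 35, p, 11, 12, 18), (22, 35, p, 25, 29, 14), (22, 35, p, 25, 29, 18), (22, 35, p, 26, 33, 14), (22, 35, p, 26, 33, 18), (22, 35, p, 26, 37, 14), (22, 35, p, 26, 37, 18), (22, 5, w, 11, 12, 20), (22, 5, w, 11, 12, 40), (22, 5, w, 25, 29, 20), (22, 5, w, 25, 29, 40), (22, 5, w, 26, 33, 20), (22, 5, w, 26, 33, 40), (22, 5, w, 26, 37, 20), (22, 5, w, 26, 37, 40)}.
π[F, A]: project onto (F, A) (12 duplicate(s) eliminated) → {(p, 14), (p, 18), (w, 20), (w, 40)}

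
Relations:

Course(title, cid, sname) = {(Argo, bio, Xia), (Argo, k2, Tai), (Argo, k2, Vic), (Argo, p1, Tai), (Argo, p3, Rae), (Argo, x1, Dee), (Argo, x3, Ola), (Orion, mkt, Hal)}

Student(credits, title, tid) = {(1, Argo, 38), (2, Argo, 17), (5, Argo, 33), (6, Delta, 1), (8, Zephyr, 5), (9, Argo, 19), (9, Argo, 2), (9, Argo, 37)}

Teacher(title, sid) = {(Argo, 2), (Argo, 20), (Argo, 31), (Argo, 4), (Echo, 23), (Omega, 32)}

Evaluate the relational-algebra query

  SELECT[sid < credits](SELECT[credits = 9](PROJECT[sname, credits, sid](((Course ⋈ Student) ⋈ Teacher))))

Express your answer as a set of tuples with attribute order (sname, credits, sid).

{(Dee, 9, 2), (Dee, 9, 4), (Ola, 9, 2), (Ola, 9, 4), (Rae, 9, 2), (Rae, 9, 4), (Tai, 9, 2), (Tai, 9, 4), (Vic, 9, 2), (Vic, 9, 4), (Xia, 9, 2), (Xia, 9, 4)}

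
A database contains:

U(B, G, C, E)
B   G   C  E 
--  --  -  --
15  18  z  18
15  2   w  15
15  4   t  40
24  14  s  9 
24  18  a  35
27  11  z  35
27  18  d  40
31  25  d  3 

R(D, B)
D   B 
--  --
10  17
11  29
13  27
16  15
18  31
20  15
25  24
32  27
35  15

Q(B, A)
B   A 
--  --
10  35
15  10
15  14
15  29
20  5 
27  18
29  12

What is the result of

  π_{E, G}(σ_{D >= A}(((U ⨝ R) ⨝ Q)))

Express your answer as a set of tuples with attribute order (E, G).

U ⋈ R (natural join on B): {(15, 18, z, 18, 16), (15, 18, z, 18, 20), (15, 18, z, 18, 35), (15, 2, w, 15, 16), (15, 2, w, 15, 20), (15, 2, w, 15, 35), (15, 4, t, 40, 16), (15, 4, t, 40, 20), (15, 4, t, 40, 35), (24, 14, s, 9, 25), (24, 18, a, 35, 25), (27, 11, z, 35, 13), (27, 11, z, 35, 32), (27, 18, d, 40, 13), (27, 18, d, 40, 32), (31, 25, d, 3, 18)}
(U ⨝ R) ⋈ Q (natural join on B): {(15, 18, z, 18, 16, 10), (15, 18, z, 18, 16, 14), (15, 18, z, 18, 16, 29), (15, 18, z, 18, 20, 10), (15, 18, z, 18, 20, 14), (15, 18, z, 18, 20, 29), (15, 18, z, 18, 35, 10), (15, 18, z, 18, 35, 14), (15, 18, z, 18, 35, 29), (15, 2, w, 15, 16, 10), (15, 2, w, 15, 16, 14), (15, 2, w, 15, 16, 29), (15, 2, w, 15, 20, 10), (15, 2, w, 15, 20, 14), (15, 2, w, 15, 20, 29), (15, 2, w, 15, 35, 10), (15, 2, w, 15, 35, 14), (15, 2, w, 15, 35, 29), (15, 4, t, 40, 16, 10), (15, 4, t, 40, 16, 14), (15, 4, t, 40, 16, 29), (15, 4, t, 40, 20, 10), (15, 4, t, 40, 20, 14), (15, 4, t, 40, 20, 29), (15, 4, t, 40, 35, 10), (15, 4, t, 40, 35, 14), (15, 4, t, 40, 35, 29), (27, 11, z, 35, 13, 18), (27, 11, z, 35, 32, 18), (27, 18, d, 40, 13, 18), (27, 18, d, 40, 32, 18)}
Apply σ_{D >= A}; surviving tuples: {(15, 18, z, 18, 16, 10), (15, 18, z, 18, 16, 14), (15, 18, z, 18, 20, 10), (15, 18, z, 18, 20, 14), (15, 18, z, 18, 35, 10), (15, 18, z, 18, 35, 14), (15, 18, z, 18, 35, 29), (15, 2, w, 15, 16, 10), (15, 2, w, 15, 16, 14), (15, 2, w, 15, 20, 10), (15, 2, w, 15, 20, 14), (15, 2, w, 15, 35, 10), (15, 2, w, 15, 35, 14), (15, 2, w, 15, 35, 29), (15, 4, t, 40, 16, 10), (15, 4, t, 40, 16, 14), (15, 4, t, 40, 20, 10), (15, 4, t, 40, 20, 14), (15, 4, t, 40, 35, 10), (15, 4, t, 40, 35, 14), (15, 4, t, 40, 35, 29), (27, 11, z, 35, 32, 18), (27, 18, d, 40, 32, 18)}
π_{E, G} gives {(15, 2), (18, 18), (35, 11), (40, 18), (40, 4)} (18 duplicate(s) eliminated).

{(15, 2), (18, 18), (35, 11), (40, 18), (40, 4)}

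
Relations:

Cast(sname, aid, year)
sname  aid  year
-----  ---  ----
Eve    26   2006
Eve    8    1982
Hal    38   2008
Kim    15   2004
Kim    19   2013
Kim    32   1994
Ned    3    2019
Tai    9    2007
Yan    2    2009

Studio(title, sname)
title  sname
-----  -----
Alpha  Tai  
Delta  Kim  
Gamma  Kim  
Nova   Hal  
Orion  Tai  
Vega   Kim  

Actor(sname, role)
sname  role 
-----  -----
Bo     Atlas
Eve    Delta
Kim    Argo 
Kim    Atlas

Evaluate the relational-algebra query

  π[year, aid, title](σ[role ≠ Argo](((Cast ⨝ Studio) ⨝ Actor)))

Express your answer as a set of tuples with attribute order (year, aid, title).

Cast ⋈ Studio (natural join on sname): {(Hal, 38, 2008, Nova), (Kim, 15, 2004, Delta), (Kim, 15, 2004, Gamma), (Kim, 15, 2004, Vega), (Kim, 19, 2013, Delta), (Kim, 19, 2013, Gamma), (Kim, 19, 2013, Vega), (Kim, 32, 1994, Delta), (Kim, 32, 1994, Gamma), (Kim, 32, 1994, Vega), (Tai, 9, 2007, Alpha), (Tai, 9, 2007, Orion)}
(Cast ⨝ Studio) ⋈ Actor (natural join on sname): {(Kim, 15, 2004, Delta, Argo), (Kim, 15, 2004, Delta, Atlas), (Kim, 15, 2004, Gamma, Argo), (Kim, 15, 2004, Gamma, Atlas), (Kim, 15, 2004, Vega, Argo), (Kim, 15, 2004, Vega, Atlas), (Kim, 19, 2013, Delta, Argo), (Kim, 19, 2013, Delta, Atlas), (Kim, 19, 2013, Gamma, Argo), (Kim, 19, 2013, Gamma, Atlas), (Kim, 19, 2013, Vega, Argo), (Kim, 19, 2013, Vega, Atlas), (Kim, 32, 1994, Delta, Argo), (Kim, 32, 1994, Delta, Atlas), (Kim, 32, 1994, Gamma, Argo), (Kim, 32, 1994, Gamma, Atlas), (Kim, 32, 1994, Vega, Argo), (Kim, 32, 1994, Vega, Atlas)}
σ[role ≠ Argo]: keep tuples satisfying role ≠ Argo → {(Kim, 15, 2004, Delta, Atlas), (Kim, 15, 2004, Gamma, Atlas), (Kim, 15, 2004, Vega, Atlas), (Kim, 19, 2013, Delta, Atlas), (Kim, 19, 2013, Gamma, Atlas), (Kim, 19, 2013, Vega, Atlas), (Kim, 32, 1994, Delta, Atlas), (Kim, 32, 1994, Gamma, Atlas), (Kim, 32, 1994, Vega, Atlas)}
π[year, aid, title]: project onto (year, aid, title) → {(1994, 32, Delta), (1994, 32, Gamma), (1994, 32, Vega), (2004, 15, Delta), (2004, 15, Gamma), (2004, 15, Vega), (2013, 19, Delta), (2013, 19, Gamma), (2013, 19, Vega)}

{(1994, 32, Delta), (1994, 32, Gamma), (1994, 32, Vega), (2004, 15, Delta), (2004, 15, Gamma), (2004, 15, Vega), (2013, 19, Delta), (2013, 19, Gamma), (2013, 19, Vega)}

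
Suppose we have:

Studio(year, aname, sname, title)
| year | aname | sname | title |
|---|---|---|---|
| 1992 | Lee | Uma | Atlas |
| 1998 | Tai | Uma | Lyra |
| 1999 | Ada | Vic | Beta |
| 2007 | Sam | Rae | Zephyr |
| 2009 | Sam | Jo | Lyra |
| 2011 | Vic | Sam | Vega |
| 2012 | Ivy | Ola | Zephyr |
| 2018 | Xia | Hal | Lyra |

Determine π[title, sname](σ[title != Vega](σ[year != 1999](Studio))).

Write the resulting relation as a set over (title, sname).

{(Atlas, Uma), (Lyra, Hal), (Lyra, Jo), (Lyra, Uma), (Zephyr, Ola), (Zephyr, Rae)}

σ[year != 1999]: keep tuples satisfying year != 1999 → {(1992, Lee, Uma, Atlas), (1998, Tai, Uma, Lyra), (2007, Sam, Rae, Zephyr), (2009, Sam, Jo, Lyra), (2011, Vic, Sam, Vega), (2012, Ivy, Ola, Zephyr), (2018, Xia, Hal, Lyra)}
σ[title != Vega]: keep tuples satisfying title != Vega → {(1992, Lee, Uma, Atlas), (1998, Tai, Uma, Lyra), (2007, Sam, Rae, Zephyr), (2009, Sam, Jo, Lyra), (2012, Ivy, Ola, Zephyr), (2018, Xia, Hal, Lyra)}
π[title, sname]: project onto (title, sname) → {(Atlas, Uma), (Lyra, Hal), (Lyra, Jo), (Lyra, Uma), (Zephyr, Ola), (Zephyr, Rae)}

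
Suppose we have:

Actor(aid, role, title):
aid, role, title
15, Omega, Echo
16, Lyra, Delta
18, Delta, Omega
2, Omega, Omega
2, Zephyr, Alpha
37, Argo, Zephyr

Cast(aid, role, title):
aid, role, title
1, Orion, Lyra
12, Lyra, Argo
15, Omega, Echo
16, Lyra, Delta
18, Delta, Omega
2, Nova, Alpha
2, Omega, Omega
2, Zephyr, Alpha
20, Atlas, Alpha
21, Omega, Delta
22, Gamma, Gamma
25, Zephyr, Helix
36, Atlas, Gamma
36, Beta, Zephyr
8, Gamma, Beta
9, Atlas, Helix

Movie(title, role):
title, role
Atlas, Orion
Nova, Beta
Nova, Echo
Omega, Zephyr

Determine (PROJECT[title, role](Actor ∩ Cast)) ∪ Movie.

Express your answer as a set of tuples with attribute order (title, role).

Set intersection of the two operands is {(15, Omega, Echo), (16, Lyra, Delta), (18, Delta, Omega), (2, Omega, Omega), (2, Zephyr, Alpha)}.
Projecting to title, role: {(Alpha, Zephyr), (Delta, Lyra), (Echo, Omega), (Omega, Delta), (Omega, Omega)}
Set union of the two operands is {(Alpha, Zephyr), (Atlas, Orion), (Delta, Lyra), (Echo, Omega), (Nova, Beta), (Nova, Echo), (Omega, Delta), (Omega, Omega), (Omega, Zephyr)}.

{(Alpha, Zephyr), (Atlas, Orion), (Delta, Lyra), (Echo, Omega), (Nova, Beta), (Nova, Echo), (Omega, Delta), (Omega, Omega), (Omega, Zephyr)}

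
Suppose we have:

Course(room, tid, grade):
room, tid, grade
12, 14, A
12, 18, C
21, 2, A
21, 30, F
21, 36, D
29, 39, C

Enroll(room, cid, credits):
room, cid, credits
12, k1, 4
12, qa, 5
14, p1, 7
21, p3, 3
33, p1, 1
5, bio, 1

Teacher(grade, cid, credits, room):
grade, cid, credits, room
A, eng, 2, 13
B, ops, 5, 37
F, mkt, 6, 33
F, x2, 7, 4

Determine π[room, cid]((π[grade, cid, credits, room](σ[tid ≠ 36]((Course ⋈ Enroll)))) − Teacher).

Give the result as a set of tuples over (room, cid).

Course ⋈ Enroll (natural join on room): {(12, 14, A, k1, 4), (12, 14, A, qa, 5), (12, 18, C, k1, 4), (12, 18, C, qa, 5), (21, 2, A, p3, 3), (21, 30, F, p3, 3), (21, 36, D, p3, 3)}
Filtering on tid ≠ 36 leaves {(12, 14, A, k1, 4), (12, 14, A, qa, 5), (12, 18, C, k1, 4), (12, 18, C, qa, 5), (21, 2, A, p3, 3), (21, 30, F, p3, 3)}.
Projecting to grade, cid, credits, room: {(A, k1, 4, 12), (A, p3, 3, 21), (A, qa, 5, 12), (C, k1, 4, 12), (C, qa, 5, 12), (F, p3, 3, 21)}
Difference: {(A, k1, 4, 12), (A, p3, 3, 21), (A, qa, 5, 12), (C, k1, 4, 12), (C, qa, 5, 12), (F, p3, 3, 21)} with {(A, eng, 2, 13), (B, ops, 5, 37), (F, mkt, 6, 33), (F, x2, 7, 4)} → {(A, k1, 4, 12), (A, p3, 3, 21), (A, qa, 5, 12), (C, k1, 4, 12), (C, qa, 5, 12), (F, p3, 3, 21)}
Projecting to room, cid (3 duplicate(s) eliminated): {(12, k1), (12, qa), (21, p3)}

{(12, k1), (12, qa), (21, p3)}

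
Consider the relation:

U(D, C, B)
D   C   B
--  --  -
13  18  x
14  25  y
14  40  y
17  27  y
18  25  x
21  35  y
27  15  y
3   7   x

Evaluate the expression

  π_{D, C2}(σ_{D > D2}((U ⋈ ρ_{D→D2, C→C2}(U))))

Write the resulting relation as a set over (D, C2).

{(13, 7), (17, 25), (17, 40), (18, 18), (18, 7), (21, 25), (21, 27), (21, 40), (27, 25), (27, 27), (27, 35), (27, 40)}

ρ[D→D2, C→C2]: schema becomes (D2, C2, B); tuples unchanged.
Natural join on B: {(13, 18, x, 13, 18), (13, 18, x, 18, 25), (13, 18, x, 3, 7), (14, 25, y, 14, 25), (14, 25, y, 14, 40), (14, 25, y, 17, 27), (14, 25, y, 21, 35), (14, 25, y, 27, 15), (14, 40, y, 14, 25), (14, 40, y, 14, 40), (14, 40, y, 17, 27), (14, 40, y, 21, 35), (14, 40, y, 27, 15), (17, 27, y, 14, 25), (17, 27, y, 14, 40), (17, 27, y, 17, 27), (17, 27, y, 21, 35), (17, 27, y, 27, 15), (18, 25, x, 13, 18), (18, 25, x, 18, 25), (18, 25, x, 3, 7), (21, 35, y, 14, 25), (21, 35, y, 14, 40), (21, 35, y, 17, 27), (21, 35, y, 21, 35), (21, 35, y, 27, 15), (27, 15, y, 14, 25), (27, 15, y, 14, 40), (27, 15, y, 17, 27), (27, 15, y, 21, 35), (27, 15, y, 27, 15), (3, 7, x, 13, 18), (3, 7, x, 18, 25), (3, 7, x, 3, 7)}
Apply σ_{D > D2}; surviving tuples: {(13, 18, x, 3, 7), (17, 27, y, 14, 25), (17, 27, y, 14, 40), (18, 25, x, 13, 18), (18, 25, x, 3, 7), (21, 35, y, 14, 25), (21, 35, y, 14, 40), (21, 35, y, 17, 27), (27, 15, y, 14, 25), (27, 15, y, 14, 40), (27, 15, y, 17, 27), (27, 15, y, 21, 35)}
Keep only column(s) D, C2: {(13, 7), (17, 25), (17, 40), (18, 18), (18, 7), (21, 25), (21, 27), (21, 40), (27, 25), (27, 27), (27, 35), (27, 40)}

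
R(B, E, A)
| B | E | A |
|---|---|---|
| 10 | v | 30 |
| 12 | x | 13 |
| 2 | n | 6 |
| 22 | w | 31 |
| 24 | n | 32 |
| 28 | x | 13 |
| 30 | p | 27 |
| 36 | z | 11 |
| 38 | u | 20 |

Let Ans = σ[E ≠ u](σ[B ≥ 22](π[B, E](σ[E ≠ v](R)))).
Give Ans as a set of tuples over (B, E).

{(22, w), (24, n), (28, x), (30, p), (36, z)}

σ[E ≠ v]: keep tuples satisfying E ≠ v → {(12, x, 13), (2, n, 6), (22, w, 31), (24, n, 32), (28, x, 13), (30, p, 27), (36, z, 11), (38, u, 20)}
π[B, E]: project onto (B, E) → {(12, x), (2, n), (22, w), (24, n), (28, x), (30, p), (36, z), (38, u)}
σ[B ≥ 22]: keep tuples satisfying B ≥ 22 → {(22, w), (24, n), (28, x), (30, p), (36, z), (38, u)}
σ[E ≠ u]: keep tuples satisfying E ≠ u → {(22, w), (24, n), (28, x), (30, p), (36, z)}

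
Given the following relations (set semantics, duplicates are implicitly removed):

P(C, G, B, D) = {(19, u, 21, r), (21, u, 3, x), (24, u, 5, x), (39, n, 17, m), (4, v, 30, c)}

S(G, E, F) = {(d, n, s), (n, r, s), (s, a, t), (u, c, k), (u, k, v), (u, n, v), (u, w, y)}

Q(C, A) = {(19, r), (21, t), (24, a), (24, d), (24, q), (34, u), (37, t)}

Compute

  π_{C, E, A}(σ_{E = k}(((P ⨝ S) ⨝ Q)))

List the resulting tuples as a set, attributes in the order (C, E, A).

{(19, k, r), (21, k, t), (24, k, a), (24, k, d), (24, k, q)}

Natural join on G: {(19, u, 21, r, c, k), (19, u, 21, r, k, v), (19, u, 21, r, n, v), (19, u, 21, r, w, y), (21, u, 3, x, c, k), (21, u, 3, x, k, v), (21, u, 3, x, n, v), (21, u, 3, x, w, y), (24, u, 5, x, c, k), (24, u, 5, x, k, v), (24, u, 5, x, n, v), (24, u, 5, x, w, y), (39, n, 17, m, r, s)}
Natural join on C: {(19, u, 21, r, c, k, r), (19, u, 21, r, k, v, r), (19, u, 21, r, n, v, r), (19, u, 21, r, w, y, r), (21, u, 3, x, c, k, t), (21, u, 3, x, k, v, t), (21, u, 3, x, n, v, t), (21, u, 3, x, w, y, t), (24, u, 5, x, c, k, a), (24, u, 5, x, c, k, d), (24, u, 5, x, c, k, q), (24, u, 5, x, k, v, a), (24, u, 5, x, k, v, d), (24, u, 5, x, k, v, q), (24, u, 5, x, n, v, a), (24, u, 5, x, n, v, d), (24, u, 5, x, n, v, q), (24, u, 5, x, w, y, a), (24, u, 5, x, w, y, d), (24, u, 5, x, w, y, q)}
Filtering on E = k leaves {(19, u, 21, r, k, v, r), (21, u, 3, x, k, v, t), (24, u, 5, x, k, v, a), (24, u, 5, x, k, v, d), (24, u, 5, x, k, v, q)}.
π[C, E, A]: project onto (C, E, A) → {(19, k, r), (21, k, t), (24, k, a), (24, k, d), (24, k, q)}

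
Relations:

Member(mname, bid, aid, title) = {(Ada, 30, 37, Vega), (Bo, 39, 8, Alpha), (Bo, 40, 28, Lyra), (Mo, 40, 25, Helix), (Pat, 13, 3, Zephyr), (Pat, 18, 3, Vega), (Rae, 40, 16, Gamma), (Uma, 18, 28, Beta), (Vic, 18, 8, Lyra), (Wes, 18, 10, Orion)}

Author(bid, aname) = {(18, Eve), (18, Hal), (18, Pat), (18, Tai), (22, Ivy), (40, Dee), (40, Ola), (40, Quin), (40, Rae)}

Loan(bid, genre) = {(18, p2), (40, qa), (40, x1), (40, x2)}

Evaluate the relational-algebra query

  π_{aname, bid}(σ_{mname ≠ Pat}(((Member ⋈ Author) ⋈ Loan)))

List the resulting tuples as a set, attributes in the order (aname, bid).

{(Dee, 40), (Eve, 18), (Hal, 18), (Ola, 40), (Pat, 18), (Quin, 40), (Rae, 40), (Tai, 18)}

Natural join on bid: {(Bo, 40, 28, Lyra, Dee), (Bo, 40, 28, Lyra, Ola), (Bo, 40, 28, Lyra, Quin), (Bo, 40, 28, Lyra, Rae), (Mo, 40, 25, Helix, Dee), (Mo, 40, 25, Helix, Ola), (Mo, 40, 25, Helix, Quin), (Mo, 40, 25, Helix, Rae), (Pat, 18, 3, Vega, Eve), (Pat, 18, 3, Vega, Hal), (Pat, 18, 3, Vega, Pat), (Pat, 18, 3, Vega, Tai), (Rae, 40, 16, Gamma, Dee), (Rae, 40, 16, Gamma, Ola), (Rae, 40, 16, Gamma, Quin), (Rae, 40, 16, Gamma, Rae), (Uma, 18, 28, Beta, Eve), (Uma, 18, 28, Beta, Hal), (Uma, 18, 28, Beta, Pat), (Uma, 18, 28, Beta, Tai), (Vic, 18, 8, Lyra, Eve), (Vic, 18, 8, Lyra, Hal), (Vic, 18, 8, Lyra, Pat), (Vic, 18, 8, Lyra, Tai), (Wes, 18, 10, Orion, Eve), (Wes, 18, 10, Orion, Hal), (Wes, 18, 10, Orion, Pat), (Wes, 18, 10, Orion, Tai)}
Natural join on bid: {(Bo, 40, 28, Lyra, Dee, qa), (Bo, 40, 28, Lyra, Dee, x1), (Bo, 40, 28, Lyra, Dee, x2), (Bo, 40, 28, Lyra, Ola, qa), (Bo, 40, 28, Lyra, Ola, x1), (Bo, 40, 28, Lyra, Ola, x2), (Bo, 40, 28, Lyra, Quin, qa), (Bo, 40, 28, Lyra, Quin, x1), (Bo, 40, 28, Lyra, Quin, x2), (Bo, 40, 28, Lyra, Rae, qa), (Bo, 40, 28, Lyra, Rae, x1), (Bo, 40, 28, Lyra, Rae, x2), (Mo, 40, 25, Helix, Dee, qa), (Mo, 40, 25, Helix, Dee, x1), (Mo, 40, 25, Helix, Dee, x2), (Mo, 40, 25, Helix, Ola, qa), (Mo, 40, 25, Helix, Ola, x1), (Mo, 40, 25, Helix, Ola, x2), (Mo, 40, 25, Helix, Quin, qa), (Mo, 40, 25, Helix, Quin, x1), (Mo, 40, 25, Helix, Quin, x2), (Mo, 40, 25, Helix, Rae, qa), (Mo, 40, 25, Helix, Rae, x1), (Mo, 40, 25, Helix, Rae, x2), (Pat, 18, 3, Vega, Eve, p2), (Pat, 18, 3, Vega, Hal, p2), (Pat, 18, 3, Vega, Pat, p2), (Pat, 18, 3, Vega, Tai, p2), (Rae, 40, 16, Gamma, Dee, qa), (Rae, 40, 16, Gamma, Dee, x1), (Rae, 40, 16, Gamma, Dee, x2), (Rae, 40, 16, Gamma, Ola, qa), (Rae, 40, 16, Gamma, Ola, x1), (Rae, 40, 16, Gamma, Ola, x2), (Rae, 40, 16, Gamma, Quin, qa), (Rae, 40, 16, Gamma, Quin, x1), (Rae, 40, 16, Gamma, Quin, x2), (Rae, 40, 16, Gamma, Rae, qa), (Rae, 40, 16, Gamma, Rae, x1), (Rae, 40, 16, Gamma, Rae, x2), (Uma, 18, 28, Beta, Eve, p2), (Uma, 18, 28, Beta, Hal, p2), (Uma, 18, 28, Beta, Pat, p2), (Uma, 18, 28, Beta, Tai, p2), (Vic, 18, 8, Lyra, Eve, p2), (Vic, 18, 8, Lyra, Hal, p2), (Vic, 18, 8, Lyra, Pat, p2), (Vic, 18, 8, Lyra, Tai, p2), (Wes, 18, 10, Orion, Eve, p2), (Wes, 18, 10, Orion, Hal, p2), (Wes, 18, 10, Orion, Pat, p2), (Wes, 18, 10, Orion, Tai, p2)}
σ[mname ≠ Pat]: keep tuples satisfying mname ≠ Pat → {(Bo, 40, 28, Lyra, Dee, qa), (Bo, 40, 28, Lyra, Dee, x1), (Bo, 40, 28, Lyra, Dee, x2), (Bo, 40, 28, Lyra, Ola, qa), (Bo, 40, 28, Lyra, Ola, x1), (Bo, 40, 28, Lyra, Ola, x2), (Bo, 40, 28, Lyra, Quin, qa), (Bo, 40, 28, Lyra, Quin, x1), (Bo, 40, 28, Lyra, Quin, x2), (Bo, 40, 28, Lyra, Rae, qa), (Bo, 40, 28, Lyra, Rae, x1), (Bo, 40, 28, Lyra, Rae, x2), (Mo, 40, 25, Helix, Dee, qa), (Mo, 40, 25, Helix, Dee, x1), (Mo, 40, 25, Helix, Dee, x2), (Mo, 40, 25, Helix, Ola, qa), (Mo, 40, 25, Helix, Ola, x1), (Mo, 40, 25, Helix, Ola, x2), (Mo, 40, 25, Helix, Quin, qa), (Mo, 40, 25, Helix, Quin, x1), (Mo, 40, 25, Helix, Quin, x2), (Mo, 40, 25, Helix, Rae, qa), (Mo, 40, 25, Helix, Rae, x1), (Mo, 40, 25, Helix, Rae, x2), (Rae, 40, 16, Gamma, Dee, qa), (Rae, 40, 16, Gamma, Dee, x1), (Rae, 40, 16, Gamma, Dee, x2), (Rae, 40, 16, Gamma, Ola, qa), (Rae, 40, 16, Gamma, Ola, x1), (Rae, 40, 16, Gamma, Ola, x2), (Rae, 40, 16, Gamma, Quin, qa), (Rae, 40, 16, Gamma, Quin, x1), (Rae, 40, 16, Gamma, Quin, x2), (Rae, 40, 16, Gamma, Rae, qa), (Rae, 40, 16, Gamma, Rae, x1), (Rae, 40, 16, Gamma, Rae, x2), (Uma, 18, 28, Beta, Eve, p2), (Uma, 18, 28, Beta, Hal, p2), (Uma, 18, 28, Beta, Pat, p2), (Uma, 18, 28, Beta, Tai, p2), (Vic, 18, 8, Lyra, Eve, p2), (Vic, 18, 8, Lyra, Hal, p2), (Vic, 18, 8, Lyra, Pat, p2), (Vic, 18, 8, Lyra, Tai, p2), (Wes, 18, 10, Orion, Eve, p2), (Wes, 18, 10, Orion, Hal, p2), (Wes, 18, 10, Orion, Pat, p2), (Wes, 18, 10, Orion, Tai, p2)}
Projecting to aname, bid (40 duplicate(s) eliminated): {(Dee, 40), (Eve, 18), (Hal, 18), (Ola, 40), (Pat, 18), (Quin, 40), (Rae, 40), (Tai, 18)}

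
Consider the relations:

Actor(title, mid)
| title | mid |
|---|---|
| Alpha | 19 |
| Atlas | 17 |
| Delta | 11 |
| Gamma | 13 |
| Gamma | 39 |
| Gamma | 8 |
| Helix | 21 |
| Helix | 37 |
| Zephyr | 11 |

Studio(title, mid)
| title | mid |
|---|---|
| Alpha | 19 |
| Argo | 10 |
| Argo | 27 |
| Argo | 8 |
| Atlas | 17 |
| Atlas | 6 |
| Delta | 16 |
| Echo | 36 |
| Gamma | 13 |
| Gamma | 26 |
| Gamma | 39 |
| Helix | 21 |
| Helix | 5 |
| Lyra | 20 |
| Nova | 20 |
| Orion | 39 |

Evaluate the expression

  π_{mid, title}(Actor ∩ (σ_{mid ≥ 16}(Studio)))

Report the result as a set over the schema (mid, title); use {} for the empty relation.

{(17, Atlas), (19, Alpha), (21, Helix), (39, Gamma)}

Apply σ_{mid ≥ 16}; surviving tuples: {(Alpha, 19), (Argo, 27), (Atlas, 17), (Delta, 16), (Echo, 36), (Gamma, 26), (Gamma, 39), (Helix, 21), (Lyra, 20), (Nova, 20), (Orion, 39)}
Set intersection of the two operands is {(Alpha, 19), (Atlas, 17), (Gamma, 39), (Helix, 21)}.
π[mid, title]: project onto (mid, title) → {(17, Atlas), (19, Alpha), (21, Helix), (39, Gamma)}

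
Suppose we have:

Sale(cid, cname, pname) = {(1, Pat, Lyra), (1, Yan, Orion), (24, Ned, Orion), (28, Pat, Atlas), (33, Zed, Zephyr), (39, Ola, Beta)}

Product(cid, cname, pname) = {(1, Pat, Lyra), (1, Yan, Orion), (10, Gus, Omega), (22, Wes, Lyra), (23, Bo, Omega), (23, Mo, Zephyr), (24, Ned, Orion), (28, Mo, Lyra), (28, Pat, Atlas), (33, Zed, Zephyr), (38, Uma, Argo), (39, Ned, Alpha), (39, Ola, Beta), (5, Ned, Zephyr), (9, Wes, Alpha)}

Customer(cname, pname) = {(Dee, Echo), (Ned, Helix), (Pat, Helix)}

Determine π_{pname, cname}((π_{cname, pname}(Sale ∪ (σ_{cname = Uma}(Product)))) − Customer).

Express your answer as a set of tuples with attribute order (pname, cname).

Selection cname = Uma: {(38, Uma, Argo)}
Union: {(1, Pat, Lyra), (1, Yan, Orion), (24, Ned, Orion), (28, Pat, Atlas), (33, Zed, Zephyr), (39, Ola, Beta)} with {(38, Uma, Argo)} → {(1, Pat, Lyra), (1, Yan, Orion), (24, Ned, Orion), (28, Pat, Atlas), (33, Zed, Zephyr), (38, Uma, Argo), (39, Ola, Beta)}
Projecting to cname, pname: {(Ned, Orion), (Ola, Beta), (Pat, Atlas), (Pat, Lyra), (Uma, Argo), (Yan, Orion), (Zed, Zephyr)}
Difference: {(Ned, Orion), (Ola, Beta), (Pat, Atlas), (Pat, Lyra), (Uma, Argo), (Yan, Orion), (Zed, Zephyr)} with {(Dee, Echo), (Ned, Helix), (Pat, Helix)} → {(Ned, Orion), (Ola, Beta), (Pat, Atlas), (Pat, Lyra), (Uma, Argo), (Yan, Orion), (Zed, Zephyr)}
Projecting to pname, cname: {(Argo, Uma), (Atlas, Pat), (Beta, Ola), (Lyra, Pat), (Orion, Ned), (Orion, Yan), (Zephyr, Zed)}

{(Argo, Uma), (Atlas, Pat), (Beta, Ola), (Lyra, Pat), (Orion, Ned), (Orion, Yan), (Zephyr, Zed)}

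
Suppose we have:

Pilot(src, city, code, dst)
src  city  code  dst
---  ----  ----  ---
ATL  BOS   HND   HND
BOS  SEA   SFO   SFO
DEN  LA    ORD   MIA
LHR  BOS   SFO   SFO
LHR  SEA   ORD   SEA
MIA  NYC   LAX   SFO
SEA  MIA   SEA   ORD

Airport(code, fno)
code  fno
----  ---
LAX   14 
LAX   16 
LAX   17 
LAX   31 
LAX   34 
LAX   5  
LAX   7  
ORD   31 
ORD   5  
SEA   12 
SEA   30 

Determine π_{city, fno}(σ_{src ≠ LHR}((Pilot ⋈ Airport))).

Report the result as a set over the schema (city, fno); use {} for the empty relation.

{(LA, 31), (LA, 5), (MIA, 12), (MIA, 30), (NYC, 14), (NYC, 16), (NYC, 17), (NYC, 31), (NYC, 34), (NYC, 5), (NYC, 7)}

Natural join on code: {(DEN, LA, ORD, MIA, 31), (DEN, LA, ORD, MIA, 5), (LHR, SEA, ORD, SEA, 31), (LHR, SEA, ORD, SEA, 5), (MIA, NYC, LAX, SFO, 14), (MIA, NYC, LAX, SFO, 16), (MIA, NYC, LAX, SFO, 17), (MIA, NYC, LAX, SFO, 31), (MIA, NYC, LAX, SFO, 34), (MIA, NYC, LAX, SFO, 5), (MIA, NYC, LAX, SFO, 7), (SEA, MIA, SEA, ORD, 12), (SEA, MIA, SEA, ORD, 30)}
Filtering on src ≠ LHR leaves {(DEN, LA, ORD, MIA, 31), (DEN, LA, ORD, MIA, 5), (MIA, NYC, LAX, SFO, 14), (MIA, NYC, LAX, SFO, 16), (MIA, NYC, LAX, SFO, 17), (MIA, NYC, LAX, SFO, 31), (MIA, NYC, LAX, SFO, 34), (MIA, NYC, LAX, SFO, 5), (MIA, NYC, LAX, SFO, 7), (SEA, MIA, SEA, ORD, 12), (SEA, MIA, SEA, ORD, 30)}.
Keep only column(s) city, fno: {(LA, 31), (LA, 5), (MIA, 12), (MIA, 30), (NYC, 14), (NYC, 16), (NYC, 17), (NYC, 31), (NYC, 34), (NYC, 5), (NYC, 7)}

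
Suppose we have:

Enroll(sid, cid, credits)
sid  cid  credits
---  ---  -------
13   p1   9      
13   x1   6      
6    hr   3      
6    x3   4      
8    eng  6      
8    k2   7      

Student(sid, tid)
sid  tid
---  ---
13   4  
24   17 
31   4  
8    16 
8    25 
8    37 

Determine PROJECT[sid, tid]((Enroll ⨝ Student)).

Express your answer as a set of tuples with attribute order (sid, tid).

Natural join on sid: {(13, p1, 9, 4), (13, x1, 6, 4), (8, eng, 6, 16), (8, eng, 6, 25), (8, eng, 6, 37), (8, k2, 7, 16), (8, k2, 7, 25), (8, k2, 7, 37)}
Keep only column(s) sid, tid (4 duplicate(s) eliminated): {(13, 4), (8, 16), (8, 25), (8, 37)}

{(13, 4), (8, 16), (8, 25), (8, 37)}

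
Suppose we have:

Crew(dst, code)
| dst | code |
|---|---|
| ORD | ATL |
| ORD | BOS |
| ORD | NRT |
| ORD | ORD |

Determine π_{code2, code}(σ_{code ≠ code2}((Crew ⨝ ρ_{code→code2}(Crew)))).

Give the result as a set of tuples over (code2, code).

{(ATL, BOS), (ATL, NRT), (ATL, ORD), (BOS, ATL), (BOS, NRT), (BOS, ORD), (NRT, ATL), (NRT, BOS), (NRT, ORD), (ORD, ATL), (ORD, BOS), (ORD, NRT)}

ρ[code→code2]: schema becomes (dst, code2); tuples unchanged.
Crew ⋈ ρ_{code→code2}(Crew) (natural join on dst): {(ORD, ATL, ATL), (ORD, ATL, BOS), (ORD, ATL, NRT), (ORD, ATL, ORD), (ORD, BOS, ATL), (ORD, BOS, BOS), (ORD, BOS, NRT), (ORD, BOS, ORD), (ORD, NRT, ATL), (ORD, NRT, BOS), (ORD, NRT, NRT), (ORD, NRT, ORD), (ORD, ORD, ATL), (ORD, ORD, BOS), (ORD, ORD, NRT), (ORD, ORD, ORD)}
σ[code ≠ code2]: keep tuples satisfying code ≠ code2 → {(ORD, ATL, BOS), (ORD, ATL, NRT), (ORD, ATL, ORD), (ORD, BOS, ATL), (ORD, BOS, NRT), (ORD, BOS, ORD), (ORD, NRT, ATL), (ORD, NRT, BOS), (ORD, NRT, ORD), (ORD, ORD, ATL), (ORD, ORD, BOS), (ORD, ORD, NRT)}
Projecting to code2, code: {(ATL, BOS), (ATL, NRT), (ATL, ORD), (BOS, ATL), (BOS, NRT), (BOS, ORD), (NRT, ATL), (NRT, BOS), (NRT, ORD), (ORD, ATL), (ORD, BOS), (ORD, NRT)}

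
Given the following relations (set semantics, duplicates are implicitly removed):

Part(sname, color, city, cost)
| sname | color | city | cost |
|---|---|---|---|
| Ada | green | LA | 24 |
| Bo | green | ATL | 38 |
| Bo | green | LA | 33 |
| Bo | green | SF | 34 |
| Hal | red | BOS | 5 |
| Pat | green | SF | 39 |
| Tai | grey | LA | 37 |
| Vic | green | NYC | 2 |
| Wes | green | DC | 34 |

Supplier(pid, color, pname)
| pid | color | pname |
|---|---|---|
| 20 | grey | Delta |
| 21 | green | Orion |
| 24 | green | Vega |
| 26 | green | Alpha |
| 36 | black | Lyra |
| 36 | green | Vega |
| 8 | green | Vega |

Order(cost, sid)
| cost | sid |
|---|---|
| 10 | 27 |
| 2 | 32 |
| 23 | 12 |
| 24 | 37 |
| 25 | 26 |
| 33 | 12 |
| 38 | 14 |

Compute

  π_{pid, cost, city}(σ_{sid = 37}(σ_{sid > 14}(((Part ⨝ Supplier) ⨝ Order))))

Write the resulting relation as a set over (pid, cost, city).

Part ⋈ Supplier (natural join on color): {(Ada, green, LA, 24, 21, Orion), (Ada, green, LA, 24, 24, Vega), (Ada, green, LA, 24, 26, Alpha), (Ada, green, LA, 24, 36, Vega), (Ada, green, LA, 24, 8, Vega), (Bo, green, ATL, 38, 21, Orion), (Bo, green, ATL, 38, 24, Vega), (Bo, green, ATL, 38, 26, Alpha), (Bo, green, ATL, 38, 36, Vega), (Bo, green, ATL, 38, 8, Vega), (Bo, green, LA, 33, 21, Orion), (Bo, green, LA, 33, 24, Vega), (Bo, green, LA, 33, 26, Alpha), (Bo, green, LA, 33, 36, Vega), (Bo, green, LA, 33, 8, Vega), (Bo, green, SF, 34, 21, Orion), (Bo, green, SF, 34, 24, Vega), (Bo, green, SF, 34, 26, Alpha), (Bo, green, SF, 34, 36, Vega), (Bo, green, SF, 34, 8, Vega), (Pat, green, SF, 39, 21, Orion), (Pat, green, SF, 39, 24, Vega), (Pat, green, SF, 39, 26, Alpha), (Pat, green, SF, 39, 36, Vega), (Pat, green, SF, 39, 8, Vega), (Tai, grey, LA, 37, 20, Delta), (Vic, green, NYC, 2, 21, Orion), (Vic, green, NYC, 2, 24, Vega), (Vic, green, NYC, 2, 26, Alpha), (Vic, green, NYC, 2, 36, Vega), (Vic, green, NYC, 2, 8, Vega), (Wes, green, DC, 34, 21, Orion), (Wes, green, DC, 34, 24, Vega), (Wes, green, DC, 34, 26, Alpha), (Wes, green, DC, 34, 36, Vega), (Wes, green, DC, 34, 8, Vega)}
(Part ⨝ Supplier) ⋈ Order (natural join on cost): {(Ada, green, LA, 24, 21, Orion, 37), (Ada, green, LA, 24, 24, Vega, 37), (Ada, green, LA, 24, 26, Alpha, 37), (Ada, green, LA, 24, 36, Vega, 37), (Ada, green, LA, 24, 8, Vega, 37), (Bo, green, ATL, 38, 21, Orion, 14), (Bo, green, ATL, 38, 24, Vega, 14), (Bo, green, ATL, 38, 26, Alpha, 14), (Bo, green, ATL, 38, 36, Vega, 14), (Bo, green, ATL, 38, 8, Vega, 14), (Bo, green, LA, 33, 21, Orion, 12), (Bo, green, LA, 33, 24, Vega, 12), (Bo, green, LA, 33, 26, Alpha, 12), (Bo, green, LA, 33, 36, Vega, 12), (Bo, green, LA, 33, 8, Vega, 12), (Vic, green, NYC, 2, 21, Orion, 32), (Vic, green, NYC, 2, 24, Vega, 32), (Vic, green, NYC, 2, 26, Alpha, 32), (Vic, green, NYC, 2, 36, Vega, 32), (Vic, green, NYC, 2, 8, Vega, 32)}
Selection sid > 14: {(Ada, green, LA, 24, 21, Orion, 37), (Ada, green, LA, 24, 24, Vega, 37), (Ada, green, LA, 24, 26, Alpha, 37), (Ada, green, LA, 24, 36, Vega, 37), (Ada, green, LA, 24, 8, Vega, 37), (Vic, green, NYC, 2, 21, Orion, 32), (Vic, green, NYC, 2, 24, Vega, 32), (Vic, green, NYC, 2, 26, Alpha, 32), (Vic, green, NYC, 2, 36, Vega, 32), (Vic, green, NYC, 2, 8, Vega, 32)}
Selection sid = 37: {(Ada, green, LA, 24, 21, Orion, 37), (Ada, green, LA, 24, 24, Vega, 37), (Ada, green, LA, 24, 26, Alpha, 37), (Ada, green, LA, 24, 36, Vega, 37), (Ada, green, LA, 24, 8, Vega, 37)}
Keep only column(s) pid, cost, city: {(21, 24, LA), (24, 24, LA), (26, 24, LA), (36, 24, LA), (8, 24, LA)}

{(21, 24, LA), (24, 24, LA), (26, 24, LA), (36, 24, LA), (8, 24, LA)}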